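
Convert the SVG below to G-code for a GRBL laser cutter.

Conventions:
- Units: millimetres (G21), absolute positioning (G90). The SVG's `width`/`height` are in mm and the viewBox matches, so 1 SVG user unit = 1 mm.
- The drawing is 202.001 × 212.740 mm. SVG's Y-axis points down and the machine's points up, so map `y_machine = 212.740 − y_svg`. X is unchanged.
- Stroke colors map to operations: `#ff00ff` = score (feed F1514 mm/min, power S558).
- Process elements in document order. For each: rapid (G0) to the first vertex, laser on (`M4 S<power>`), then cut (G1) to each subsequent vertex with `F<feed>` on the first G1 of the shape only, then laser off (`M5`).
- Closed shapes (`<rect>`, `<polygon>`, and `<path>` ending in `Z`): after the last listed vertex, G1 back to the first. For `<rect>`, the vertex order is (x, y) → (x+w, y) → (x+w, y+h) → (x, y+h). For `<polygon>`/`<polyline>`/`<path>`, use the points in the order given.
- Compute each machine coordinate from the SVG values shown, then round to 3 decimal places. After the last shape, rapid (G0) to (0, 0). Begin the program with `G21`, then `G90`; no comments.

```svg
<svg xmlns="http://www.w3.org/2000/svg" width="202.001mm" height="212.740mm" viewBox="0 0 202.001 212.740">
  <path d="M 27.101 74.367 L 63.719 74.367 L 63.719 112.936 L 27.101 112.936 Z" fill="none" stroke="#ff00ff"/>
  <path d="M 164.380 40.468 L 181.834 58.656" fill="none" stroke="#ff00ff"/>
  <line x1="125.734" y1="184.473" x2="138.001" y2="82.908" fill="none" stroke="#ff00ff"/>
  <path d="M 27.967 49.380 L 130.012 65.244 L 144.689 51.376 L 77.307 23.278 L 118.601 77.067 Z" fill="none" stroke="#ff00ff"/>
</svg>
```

Since the viewBox matches the mm dimensions, user units are millimetres directly. The only transform is the Y-flip y_m = 212.740 − y_svg.

Shape 1 is a rectangle drawn with `<path>`. Its stroke #ff00ff means score at S558, F1514. After flipping Y the toolpath is (27.101,138.373) → (63.719,138.373) → (63.719,99.804) → (27.101,99.804) → (27.101,138.373), returning to the start.

Shape 2 is a line segment drawn with `<path>`. Its stroke #ff00ff means score at S558, F1514. After flipping Y the toolpath is (164.380,172.272) → (181.834,154.084).

Shape 3 is a line segment drawn with `<line>`. Its stroke #ff00ff means score at S558, F1514. After flipping Y the toolpath is (125.734,28.267) → (138.001,129.832).

Shape 4 is a closed polygon drawn with `<path>`. Its stroke #ff00ff means score at S558, F1514. After flipping Y the toolpath is (27.967,163.360) → (130.012,147.496) → (144.689,161.364) → (77.307,189.462) → (118.601,135.673) → (27.967,163.360), returning to the start.

G21
G90
G0 X27.101 Y138.373
M4 S558
G1 X63.719 Y138.373 F1514
G1 X63.719 Y99.804
G1 X27.101 Y99.804
G1 X27.101 Y138.373
M5
G0 X164.380 Y172.272
M4 S558
G1 X181.834 Y154.084 F1514
M5
G0 X125.734 Y28.267
M4 S558
G1 X138.001 Y129.832 F1514
M5
G0 X27.967 Y163.360
M4 S558
G1 X130.012 Y147.496 F1514
G1 X144.689 Y161.364
G1 X77.307 Y189.462
G1 X118.601 Y135.673
G1 X27.967 Y163.360
M5
G0 X0.000 Y0.000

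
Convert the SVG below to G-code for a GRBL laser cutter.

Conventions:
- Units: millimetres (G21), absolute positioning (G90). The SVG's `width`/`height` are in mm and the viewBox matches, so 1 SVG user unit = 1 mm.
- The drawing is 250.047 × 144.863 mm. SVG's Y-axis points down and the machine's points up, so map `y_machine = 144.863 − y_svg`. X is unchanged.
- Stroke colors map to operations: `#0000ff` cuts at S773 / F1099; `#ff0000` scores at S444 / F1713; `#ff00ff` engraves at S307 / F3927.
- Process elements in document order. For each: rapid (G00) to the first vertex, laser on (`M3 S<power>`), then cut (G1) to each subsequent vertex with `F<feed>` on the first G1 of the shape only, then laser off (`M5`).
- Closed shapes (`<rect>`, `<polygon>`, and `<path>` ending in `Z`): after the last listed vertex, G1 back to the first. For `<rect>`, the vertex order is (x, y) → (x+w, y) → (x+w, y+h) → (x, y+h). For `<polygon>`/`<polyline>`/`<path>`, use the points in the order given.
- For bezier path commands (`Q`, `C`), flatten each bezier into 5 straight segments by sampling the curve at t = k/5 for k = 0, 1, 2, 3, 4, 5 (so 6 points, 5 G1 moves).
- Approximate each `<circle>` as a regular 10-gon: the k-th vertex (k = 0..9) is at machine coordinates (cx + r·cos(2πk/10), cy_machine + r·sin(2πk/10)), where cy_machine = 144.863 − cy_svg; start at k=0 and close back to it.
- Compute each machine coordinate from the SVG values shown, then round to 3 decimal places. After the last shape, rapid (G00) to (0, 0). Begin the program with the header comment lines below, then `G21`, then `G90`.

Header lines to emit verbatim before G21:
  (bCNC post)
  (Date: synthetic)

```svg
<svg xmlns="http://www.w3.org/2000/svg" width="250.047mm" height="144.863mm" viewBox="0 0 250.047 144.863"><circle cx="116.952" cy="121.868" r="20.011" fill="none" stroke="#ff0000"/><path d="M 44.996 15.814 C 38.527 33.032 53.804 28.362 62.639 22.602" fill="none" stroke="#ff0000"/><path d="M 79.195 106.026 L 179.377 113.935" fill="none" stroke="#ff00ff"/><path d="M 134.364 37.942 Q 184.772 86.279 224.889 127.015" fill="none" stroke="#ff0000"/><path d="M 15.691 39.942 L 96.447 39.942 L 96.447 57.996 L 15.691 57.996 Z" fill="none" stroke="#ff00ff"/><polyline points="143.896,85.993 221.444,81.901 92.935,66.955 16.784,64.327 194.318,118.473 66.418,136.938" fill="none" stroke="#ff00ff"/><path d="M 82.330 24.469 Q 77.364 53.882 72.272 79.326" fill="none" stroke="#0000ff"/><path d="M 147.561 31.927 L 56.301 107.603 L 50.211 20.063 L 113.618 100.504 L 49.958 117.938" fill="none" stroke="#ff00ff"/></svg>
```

(bCNC post)
(Date: synthetic)
G21
G90
G00 X136.963 Y22.995
M3 S444
G1 X133.141 Y34.757 F1713
G1 X123.136 Y42.027
G1 X110.768 Y42.027
G1 X100.763 Y34.757
G1 X96.941 Y22.995
G1 X100.763 Y11.233
G1 X110.768 Y3.963
G1 X123.136 Y3.963
G1 X133.141 Y11.233
G1 X136.963 Y22.995
M5
G00 X44.996 Y129.049
M3 S444
G1 X43.499 Y121.178 F1713
G1 X45.867 Y117.563
G1 X50.749 Y117.203
G1 X56.790 Y119.102
G1 X62.639 Y122.261
M5
G00 X79.195 Y38.837
M3 S307
G1 X179.377 Y30.928 F3927
M5
G00 X134.364 Y106.921
M3 S444
G1 X154.116 Y87.890 F1713
G1 X173.044 Y69.468
G1 X191.149 Y51.653
G1 X208.431 Y34.446
G1 X224.889 Y17.848
M5
G00 X15.691 Y104.921
M3 S307
G1 X96.447 Y104.921 F3927
G1 X96.447 Y86.867
G1 X15.691 Y86.867
G1 X15.691 Y104.921
M5
G00 X143.896 Y58.870
M3 S307
G1 X221.444 Y62.962 F3927
G1 X92.935 Y77.908
G1 X16.784 Y80.536
G1 X194.318 Y26.390
G1 X66.418 Y7.925
M5
G00 X82.330 Y120.394
M3 S773
G1 X80.339 Y108.788 F1099
G1 X78.337 Y97.499
G1 X76.325 Y86.527
G1 X74.304 Y75.873
G1 X72.272 Y65.537
M5
G00 X147.561 Y112.936
M3 S307
G1 X56.301 Y37.260 F3927
G1 X50.211 Y124.800
G1 X113.618 Y44.359
G1 X49.958 Y26.925
M5
G00 X0.000 Y0.000

1 u = 1 mm; y_m = 144.863 − y.

[1] `<circle>` circle, #ff0000→score S444 F1713: (136.963,22.995) → (133.141,34.757) → (123.136,42.027) → (110.768,42.027) → (100.763,34.757) → (96.941,22.995) → (100.763,11.233) → (110.768,3.963) → (123.136,3.963) → (133.141,11.233) → (136.963,22.995) (closed)

[2] `<path>` cubic bezier, #ff0000→score S444 F1713: (44.996,129.049) → (43.499,121.178) → (45.867,117.563) → (50.749,117.203) → (56.790,119.102) → (62.639,122.261)

[3] `<path>` line segment, #ff00ff→engrave S307 F3927: (79.195,38.837) → (179.377,30.928)

[4] `<path>` quadratic bezier, #ff0000→score S444 F1713: (134.364,106.921) → (154.116,87.890) → (173.044,69.468) → (191.149,51.653) → (208.431,34.446) → (224.889,17.848)

[5] `<path>` rectangle, #ff00ff→engrave S307 F3927: (15.691,104.921) → (96.447,104.921) → (96.447,86.867) → (15.691,86.867) → (15.691,104.921) (closed)

[6] `<polyline>` open polyline, #ff00ff→engrave S307 F3927: (143.896,58.870) → (221.444,62.962) → (92.935,77.908) → (16.784,80.536) → (194.318,26.390) → (66.418,7.925)

[7] `<path>` quadratic bezier, #0000ff→cut S773 F1099: (82.330,120.394) → (80.339,108.788) → (78.337,97.499) → (76.325,86.527) → (74.304,75.873) → (72.272,65.537)

[8] `<path>` open polyline, #ff00ff→engrave S307 F3927: (147.561,112.936) → (56.301,37.260) → (50.211,124.800) → (113.618,44.359) → (49.958,26.925)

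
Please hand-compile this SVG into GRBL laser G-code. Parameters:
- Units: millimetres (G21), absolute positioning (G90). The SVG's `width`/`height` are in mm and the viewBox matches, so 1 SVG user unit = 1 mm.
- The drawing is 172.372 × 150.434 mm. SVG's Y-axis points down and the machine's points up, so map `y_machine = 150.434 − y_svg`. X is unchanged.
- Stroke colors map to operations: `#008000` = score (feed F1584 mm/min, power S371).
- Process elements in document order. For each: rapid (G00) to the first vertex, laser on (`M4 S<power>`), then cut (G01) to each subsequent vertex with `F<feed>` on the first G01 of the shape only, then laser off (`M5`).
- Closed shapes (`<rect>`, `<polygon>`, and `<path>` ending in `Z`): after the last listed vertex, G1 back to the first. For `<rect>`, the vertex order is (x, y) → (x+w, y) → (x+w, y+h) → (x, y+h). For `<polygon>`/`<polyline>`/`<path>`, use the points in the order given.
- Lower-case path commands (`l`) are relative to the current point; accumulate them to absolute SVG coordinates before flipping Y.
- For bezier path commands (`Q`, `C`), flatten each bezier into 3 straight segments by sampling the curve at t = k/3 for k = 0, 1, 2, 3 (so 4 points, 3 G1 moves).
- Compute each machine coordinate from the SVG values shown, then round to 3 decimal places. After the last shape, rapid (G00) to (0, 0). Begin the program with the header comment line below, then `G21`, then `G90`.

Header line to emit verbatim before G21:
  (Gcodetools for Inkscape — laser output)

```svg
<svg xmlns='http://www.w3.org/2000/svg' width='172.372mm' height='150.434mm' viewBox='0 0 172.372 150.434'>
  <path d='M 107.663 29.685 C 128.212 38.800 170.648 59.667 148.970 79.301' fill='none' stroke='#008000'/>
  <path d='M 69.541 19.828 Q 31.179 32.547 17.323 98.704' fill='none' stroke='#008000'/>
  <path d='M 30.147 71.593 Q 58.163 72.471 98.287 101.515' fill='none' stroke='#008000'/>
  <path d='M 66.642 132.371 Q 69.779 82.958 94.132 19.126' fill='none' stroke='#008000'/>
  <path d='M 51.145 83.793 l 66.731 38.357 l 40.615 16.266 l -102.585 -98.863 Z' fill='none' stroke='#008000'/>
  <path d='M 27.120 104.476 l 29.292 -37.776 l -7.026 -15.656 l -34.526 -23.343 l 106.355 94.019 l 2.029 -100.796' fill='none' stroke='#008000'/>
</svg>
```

viewBox `0 0 172.372 150.434` with mm width/height → 1 unit = 1 mm. Flip: y_m = 150.434 − y_svg.

**Shape 1** — `<path>` cubic bezier, stroke `#008000` → score (S371, F1584). Control points (SVG): P0=(107.663,29.685), P1=(128.212,38.800), P2=(170.648,59.667), P3=(148.970,79.301); sampled at t=k/3. Machine vertices: (107.663,120.749) → (132.322,108.198) → (152.462,90.697) → (148.970,71.133). Open path.

**Shape 2** — `<path>` quadratic bezier, stroke `#008000` → score (S371, F1584). Control points (SVG): P0=(69.541,19.828), P1=(31.179,32.547), P2=(17.323,98.704); sampled at t=k/3. Machine vertices: (69.541,130.606) → (46.689,116.189) → (29.283,89.897) → (17.323,51.730). Open path.

**Shape 3** — `<path>` quadratic bezier, stroke `#008000` → score (S371, F1584). Control points (SVG): P0=(30.147,71.593), P1=(58.163,72.471), P2=(98.287,101.515); sampled at t=k/3. Machine vertices: (30.147,78.841) → (50.170,75.126) → (72.883,65.152) → (98.287,48.919). Open path.

**Shape 4** — `<path>` quadratic bezier, stroke `#008000` → score (S371, F1584). Control points (SVG): P0=(66.642,132.371), P1=(69.779,82.958), P2=(94.132,19.126); sampled at t=k/3. Machine vertices: (66.642,18.063) → (71.091,52.607) → (80.254,90.355) → (94.132,131.308). Open path.

**Shape 5** — `<path>` closed polygon, stroke `#008000` → score (S371, F1584). Machine vertices: (51.145,66.641) → (117.876,28.284) → (158.491,12.018) → (55.906,110.881) → (51.145,66.641). Closed: final G1 returns to the first vertex.

**Shape 6** — `<path>` open polyline, stroke `#008000` → score (S371, F1584). Machine vertices: (27.120,45.958) → (56.412,83.734) → (49.386,99.390) → (14.860,122.733) → (121.215,28.714) → (123.244,129.510). Open path.

(Gcodetools for Inkscape — laser output)
G21
G90
G00 X107.663 Y120.749
M4 S371
G01 X132.322 Y108.198 F1584
G01 X152.462 Y90.697
G01 X148.970 Y71.133
M5
G00 X69.541 Y130.606
M4 S371
G01 X46.689 Y116.189 F1584
G01 X29.283 Y89.897
G01 X17.323 Y51.730
M5
G00 X30.147 Y78.841
M4 S371
G01 X50.170 Y75.126 F1584
G01 X72.883 Y65.152
G01 X98.287 Y48.919
M5
G00 X66.642 Y18.063
M4 S371
G01 X71.091 Y52.607 F1584
G01 X80.254 Y90.355
G01 X94.132 Y131.308
M5
G00 X51.145 Y66.641
M4 S371
G01 X117.876 Y28.284 F1584
G01 X158.491 Y12.018
G01 X55.906 Y110.881
G01 X51.145 Y66.641
M5
G00 X27.120 Y45.958
M4 S371
G01 X56.412 Y83.734 F1584
G01 X49.386 Y99.390
G01 X14.860 Y122.733
G01 X121.215 Y28.714
G01 X123.244 Y129.510
M5
G00 X0.000 Y0.000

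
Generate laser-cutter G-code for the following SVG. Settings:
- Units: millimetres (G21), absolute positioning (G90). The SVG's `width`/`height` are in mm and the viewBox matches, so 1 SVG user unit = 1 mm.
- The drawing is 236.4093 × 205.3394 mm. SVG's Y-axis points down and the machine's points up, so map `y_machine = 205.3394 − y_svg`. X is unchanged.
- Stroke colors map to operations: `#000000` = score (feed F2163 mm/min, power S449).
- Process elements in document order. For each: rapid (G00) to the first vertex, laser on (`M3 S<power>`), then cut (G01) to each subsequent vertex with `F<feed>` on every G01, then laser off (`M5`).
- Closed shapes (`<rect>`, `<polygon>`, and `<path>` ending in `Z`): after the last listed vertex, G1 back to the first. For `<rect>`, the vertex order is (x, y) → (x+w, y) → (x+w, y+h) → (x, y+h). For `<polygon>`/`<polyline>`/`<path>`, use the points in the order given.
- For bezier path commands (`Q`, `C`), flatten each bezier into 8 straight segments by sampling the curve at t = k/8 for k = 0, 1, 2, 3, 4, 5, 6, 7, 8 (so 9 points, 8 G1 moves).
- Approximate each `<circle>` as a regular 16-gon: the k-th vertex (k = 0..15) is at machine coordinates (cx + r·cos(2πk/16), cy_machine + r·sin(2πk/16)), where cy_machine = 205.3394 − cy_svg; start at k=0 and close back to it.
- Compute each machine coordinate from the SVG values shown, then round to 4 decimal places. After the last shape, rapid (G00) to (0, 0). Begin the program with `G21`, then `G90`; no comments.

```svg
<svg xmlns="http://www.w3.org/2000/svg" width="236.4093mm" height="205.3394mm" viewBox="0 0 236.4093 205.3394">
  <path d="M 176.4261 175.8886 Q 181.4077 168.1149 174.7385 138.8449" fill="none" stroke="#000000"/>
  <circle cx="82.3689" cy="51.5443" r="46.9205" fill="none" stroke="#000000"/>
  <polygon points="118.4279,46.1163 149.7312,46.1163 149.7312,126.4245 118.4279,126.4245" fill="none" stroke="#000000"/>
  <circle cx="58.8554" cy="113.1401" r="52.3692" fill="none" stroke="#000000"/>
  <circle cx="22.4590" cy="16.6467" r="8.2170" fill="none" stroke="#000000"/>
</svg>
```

G21
G90
G00 X176.4261 Y29.4508
M3 S449
G01 X177.4895 Y31.7301 F2163
G01 X178.1887 Y34.6812 F2163
G01 X178.5239 Y38.3040 F2163
G01 X178.4950 Y42.5986 F2163
G01 X178.1020 Y47.5649 F2163
G01 X177.3449 Y53.2030 F2163
G01 X176.2238 Y59.5129 F2163
G01 X174.7385 Y66.4945 F2163
M5
G00 X129.2894 Y153.7951
M3 S449
G01 X125.7178 Y171.7508 F2163
G01 X115.5467 Y186.9729 F2163
G01 X100.3246 Y197.1440 F2163
G01 X82.3689 Y200.7156 F2163
G01 X64.4132 Y197.1440 F2163
G01 X49.1911 Y186.9729 F2163
G01 X39.0200 Y171.7508 F2163
G01 X35.4484 Y153.7951 F2163
G01 X39.0200 Y135.8394 F2163
G01 X49.1911 Y120.6173 F2163
G01 X64.4132 Y110.4462 F2163
G01 X82.3689 Y106.8746 F2163
G01 X100.3246 Y110.4462 F2163
G01 X115.5467 Y120.6173 F2163
G01 X125.7178 Y135.8394 F2163
G01 X129.2894 Y153.7951 F2163
M5
G00 X118.4279 Y159.2231
M3 S449
G01 X149.7312 Y159.2231 F2163
G01 X149.7312 Y78.9149 F2163
G01 X118.4279 Y78.9149 F2163
G01 X118.4279 Y159.2231 F2163
M5
G00 X111.2246 Y92.1993
M3 S449
G01 X107.2382 Y112.2401 F2163
G01 X95.8860 Y129.2299 F2163
G01 X78.8962 Y140.5821 F2163
G01 X58.8554 Y144.5685 F2163
G01 X38.8146 Y140.5821 F2163
G01 X21.8248 Y129.2299 F2163
G01 X10.4726 Y112.2401 F2163
G01 X6.4862 Y92.1993 F2163
G01 X10.4726 Y72.1585 F2163
G01 X21.8248 Y55.1687 F2163
G01 X38.8146 Y43.8165 F2163
G01 X58.8554 Y39.8301 F2163
G01 X78.8962 Y43.8165 F2163
G01 X95.8860 Y55.1687 F2163
G01 X107.2382 Y72.1585 F2163
G01 X111.2246 Y92.1993 F2163
M5
G00 X30.6760 Y188.6927
M3 S449
G01 X30.0505 Y191.8372 F2163
G01 X28.2693 Y194.5030 F2163
G01 X25.6035 Y196.2842 F2163
G01 X22.4590 Y196.9097 F2163
G01 X19.3145 Y196.2842 F2163
G01 X16.6487 Y194.5030 F2163
G01 X14.8675 Y191.8372 F2163
G01 X14.2420 Y188.6927 F2163
G01 X14.8675 Y185.5482 F2163
G01 X16.6487 Y182.8824 F2163
G01 X19.3145 Y181.1012 F2163
G01 X22.4590 Y180.4757 F2163
G01 X25.6035 Y181.1012 F2163
G01 X28.2693 Y182.8824 F2163
G01 X30.0505 Y185.5482 F2163
G01 X30.6760 Y188.6927 F2163
M5
G00 X0.0000 Y0.0000

1 u = 1 mm; y_m = 205.3394 − y.

[1] `<path>` quadratic bezier, #000000→score S449 F2163: (176.4261,29.4508) → (177.4895,31.7301) → (178.1887,34.6812) → (178.5239,38.3040) → (178.4950,42.5986) → (178.1020,47.5649) → (177.3449,53.2030) → (176.2238,59.5129) → (174.7385,66.4945)

[2] `<circle>` circle, #000000→score S449 F2163: (129.2894,153.7951) → (125.7178,171.7508) → (115.5467,186.9729) → (100.3246,197.1440) → (82.3689,200.7156) → (64.4132,197.1440) → (49.1911,186.9729) → (39.0200,171.7508) → (35.4484,153.7951) → (39.0200,135.8394) → (49.1911,120.6173) → (64.4132,110.4462) → (82.3689,106.8746) → (100.3246,110.4462) → (115.5467,120.6173) → (125.7178,135.8394) → (129.2894,153.7951) (closed)

[3] `<polygon>` rectangle, #000000→score S449 F2163: (118.4279,159.2231) → (149.7312,159.2231) → (149.7312,78.9149) → (118.4279,78.9149) → (118.4279,159.2231) (closed)

[4] `<circle>` circle, #000000→score S449 F2163: (111.2246,92.1993) → (107.2382,112.2401) → (95.8860,129.2299) → (78.8962,140.5821) → (58.8554,144.5685) → (38.8146,140.5821) → (21.8248,129.2299) → (10.4726,112.2401) → (6.4862,92.1993) → (10.4726,72.1585) → (21.8248,55.1687) → (38.8146,43.8165) → (58.8554,39.8301) → (78.8962,43.8165) → (95.8860,55.1687) → (107.2382,72.1585) → (111.2246,92.1993) (closed)

[5] `<circle>` circle, #000000→score S449 F2163: (30.6760,188.6927) → (30.0505,191.8372) → (28.2693,194.5030) → (25.6035,196.2842) → (22.4590,196.9097) → (19.3145,196.2842) → (16.6487,194.5030) → (14.8675,191.8372) → (14.2420,188.6927) → (14.8675,185.5482) → (16.6487,182.8824) → (19.3145,181.1012) → (22.4590,180.4757) → (25.6035,181.1012) → (28.2693,182.8824) → (30.0505,185.5482) → (30.6760,188.6927) (closed)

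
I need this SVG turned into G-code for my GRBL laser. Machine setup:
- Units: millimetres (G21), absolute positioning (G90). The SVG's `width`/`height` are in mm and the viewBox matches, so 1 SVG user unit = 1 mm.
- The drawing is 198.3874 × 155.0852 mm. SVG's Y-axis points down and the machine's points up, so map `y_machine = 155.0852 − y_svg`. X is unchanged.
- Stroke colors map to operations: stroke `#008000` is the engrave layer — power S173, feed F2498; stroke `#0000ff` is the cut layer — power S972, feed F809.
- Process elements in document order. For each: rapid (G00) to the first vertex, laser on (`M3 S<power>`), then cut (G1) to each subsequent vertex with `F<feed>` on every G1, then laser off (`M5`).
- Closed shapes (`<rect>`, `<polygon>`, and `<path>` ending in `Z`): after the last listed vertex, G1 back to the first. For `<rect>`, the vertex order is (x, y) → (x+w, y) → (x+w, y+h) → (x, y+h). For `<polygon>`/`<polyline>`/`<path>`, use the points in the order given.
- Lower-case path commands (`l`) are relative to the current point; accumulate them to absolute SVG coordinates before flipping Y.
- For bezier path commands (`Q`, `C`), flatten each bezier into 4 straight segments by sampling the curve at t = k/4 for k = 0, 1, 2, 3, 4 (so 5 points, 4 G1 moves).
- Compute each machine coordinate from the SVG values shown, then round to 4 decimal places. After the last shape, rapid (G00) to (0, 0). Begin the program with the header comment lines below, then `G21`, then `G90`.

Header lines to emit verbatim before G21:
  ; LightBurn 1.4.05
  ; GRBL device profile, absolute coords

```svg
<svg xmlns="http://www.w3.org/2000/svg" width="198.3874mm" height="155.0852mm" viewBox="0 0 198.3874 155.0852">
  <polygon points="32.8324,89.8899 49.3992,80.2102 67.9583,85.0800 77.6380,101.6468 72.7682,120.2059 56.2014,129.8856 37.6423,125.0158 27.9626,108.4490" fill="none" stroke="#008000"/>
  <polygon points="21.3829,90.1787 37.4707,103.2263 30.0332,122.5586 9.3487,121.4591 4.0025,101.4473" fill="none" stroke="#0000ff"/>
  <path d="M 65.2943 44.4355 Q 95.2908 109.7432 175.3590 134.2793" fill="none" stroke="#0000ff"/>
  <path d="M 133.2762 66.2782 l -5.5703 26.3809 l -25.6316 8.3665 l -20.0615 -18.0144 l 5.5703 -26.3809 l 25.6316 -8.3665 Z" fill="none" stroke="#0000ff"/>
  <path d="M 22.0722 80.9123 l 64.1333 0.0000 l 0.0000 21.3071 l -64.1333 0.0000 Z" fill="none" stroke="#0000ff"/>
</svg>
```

Since the viewBox matches the mm dimensions, user units are millimetres directly. The only transform is the Y-flip y_m = 155.0852 − y_svg.

Shape 1 is a regular polygon drawn with `<polygon>`. Its stroke #008000 means engrave at S173, F2498. After flipping Y the toolpath is (32.8324,65.1953) → (49.3992,74.8750) → (67.9583,70.0052) → (77.6380,53.4384) → (72.7682,34.8793) → (56.2014,25.1996) → (37.6423,30.0694) → (27.9626,46.6362) → (32.8324,65.1953), returning to the start.

Shape 2 is a regular polygon drawn with `<polygon>`. Its stroke #0000ff means cut at S972, F809. After flipping Y the toolpath is (21.3829,64.9065) → (37.4707,51.8589) → (30.0332,32.5266) → (9.3487,33.6261) → (4.0025,53.6379) → (21.3829,64.9065), returning to the start.

Shape 3 is a quadratic bezier drawn with `<path>`. Its stroke #0000ff means cut at S972, F809. After flipping Y the toolpath is (65.2943,110.6497) → (83.4220,80.5441) → (107.8087,55.5349) → (138.4544,35.6222) → (175.3590,20.8059).

Shape 4 is a regular polygon drawn with `<path>`. Its stroke #0000ff means cut at S972, F809. After flipping Y the toolpath is (133.2762,88.8070) → (127.7059,62.4261) → (102.0743,54.0596) → (82.0128,72.0740) → (87.5831,98.4549) → (113.2147,106.8214) → (133.2762,88.8070), returning to the start.

Shape 5 is a rectangle drawn with `<path>`. Its stroke #0000ff means cut at S972, F809. After flipping Y the toolpath is (22.0722,74.1729) → (86.2055,74.1729) → (86.2055,52.8658) → (22.0722,52.8658) → (22.0722,74.1729), returning to the start.

; LightBurn 1.4.05
; GRBL device profile, absolute coords
G21
G90
G00 X32.8324 Y65.1953
M3 S173
G1 X49.3992 Y74.8750 F2498
G1 X67.9583 Y70.0052 F2498
G1 X77.6380 Y53.4384 F2498
G1 X72.7682 Y34.8793 F2498
G1 X56.2014 Y25.1996 F2498
G1 X37.6423 Y30.0694 F2498
G1 X27.9626 Y46.6362 F2498
G1 X32.8324 Y65.1953 F2498
M5
G00 X21.3829 Y64.9065
M3 S972
G1 X37.4707 Y51.8589 F809
G1 X30.0332 Y32.5266 F809
G1 X9.3487 Y33.6261 F809
G1 X4.0025 Y53.6379 F809
G1 X21.3829 Y64.9065 F809
M5
G00 X65.2943 Y110.6497
M3 S972
G1 X83.4220 Y80.5441 F809
G1 X107.8087 Y55.5349 F809
G1 X138.4544 Y35.6222 F809
G1 X175.3590 Y20.8059 F809
M5
G00 X133.2762 Y88.8070
M3 S972
G1 X127.7059 Y62.4261 F809
G1 X102.0743 Y54.0596 F809
G1 X82.0128 Y72.0740 F809
G1 X87.5831 Y98.4549 F809
G1 X113.2147 Y106.8214 F809
G1 X133.2762 Y88.8070 F809
M5
G00 X22.0722 Y74.1729
M3 S972
G1 X86.2055 Y74.1729 F809
G1 X86.2055 Y52.8658 F809
G1 X22.0722 Y52.8658 F809
G1 X22.0722 Y74.1729 F809
M5
G00 X0.0000 Y0.0000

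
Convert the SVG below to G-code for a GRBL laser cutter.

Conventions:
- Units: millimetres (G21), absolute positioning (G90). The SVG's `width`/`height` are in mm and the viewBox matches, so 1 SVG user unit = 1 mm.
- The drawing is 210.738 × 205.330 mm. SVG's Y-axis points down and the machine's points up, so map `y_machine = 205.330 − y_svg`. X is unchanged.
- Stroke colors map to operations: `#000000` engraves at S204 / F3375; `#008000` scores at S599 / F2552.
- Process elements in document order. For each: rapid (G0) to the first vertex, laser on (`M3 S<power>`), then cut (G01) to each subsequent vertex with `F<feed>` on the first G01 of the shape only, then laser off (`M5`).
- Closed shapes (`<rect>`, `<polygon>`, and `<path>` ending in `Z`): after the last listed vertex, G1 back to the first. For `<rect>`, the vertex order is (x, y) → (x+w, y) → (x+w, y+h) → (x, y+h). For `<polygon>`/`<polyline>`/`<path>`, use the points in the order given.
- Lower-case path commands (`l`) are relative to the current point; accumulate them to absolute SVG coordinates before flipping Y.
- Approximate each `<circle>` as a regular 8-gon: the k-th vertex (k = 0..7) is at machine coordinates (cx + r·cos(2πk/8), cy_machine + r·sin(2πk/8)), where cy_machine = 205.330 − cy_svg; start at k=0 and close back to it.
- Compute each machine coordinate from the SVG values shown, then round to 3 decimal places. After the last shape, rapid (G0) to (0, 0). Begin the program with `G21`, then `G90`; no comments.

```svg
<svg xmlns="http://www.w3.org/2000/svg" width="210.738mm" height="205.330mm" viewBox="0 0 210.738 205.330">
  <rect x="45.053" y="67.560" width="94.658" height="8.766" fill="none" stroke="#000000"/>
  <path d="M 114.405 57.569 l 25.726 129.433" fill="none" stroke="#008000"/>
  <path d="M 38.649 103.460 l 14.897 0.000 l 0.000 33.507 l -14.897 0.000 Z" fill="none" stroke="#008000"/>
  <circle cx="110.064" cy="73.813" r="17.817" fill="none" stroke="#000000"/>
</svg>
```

G21
G90
G0 X45.053 Y137.770
M3 S204
G01 X139.711 Y137.770 F3375
G01 X139.711 Y129.004
G01 X45.053 Y129.004
G01 X45.053 Y137.770
M5
G0 X114.405 Y147.761
M3 S599
G01 X140.131 Y18.328 F2552
M5
G0 X38.649 Y101.870
M3 S599
G01 X53.546 Y101.870 F2552
G01 X53.546 Y68.363
G01 X38.649 Y68.363
G01 X38.649 Y101.870
M5
G0 X127.881 Y131.517
M3 S204
G01 X122.663 Y144.116 F3375
G01 X110.064 Y149.334
G01 X97.465 Y144.116
G01 X92.247 Y131.517
G01 X97.465 Y118.918
G01 X110.064 Y113.700
G01 X122.663 Y118.918
G01 X127.881 Y131.517
M5
G0 X0.000 Y0.000

viewBox `0 0 210.738 205.330` with mm width/height → 1 unit = 1 mm. Flip: y_m = 205.330 − y_svg.

**Shape 1** — `<rect>` rectangle, stroke `#000000` → engrave (S204, F3375). Machine vertices: (45.053,137.770) → (139.711,137.770) → (139.711,129.004) → (45.053,129.004) → (45.053,137.770). Closed: final G1 returns to the first vertex.

**Shape 2** — `<path>` line segment, stroke `#008000` → score (S599, F2552). Machine vertices: (114.405,147.761) → (140.131,18.328). Open path.

**Shape 3** — `<path>` rectangle, stroke `#008000` → score (S599, F2552). Machine vertices: (38.649,101.870) → (53.546,101.870) → (53.546,68.363) → (38.649,68.363) → (38.649,101.870). Closed: final G1 returns to the first vertex.

**Shape 4** — `<circle>` circle, stroke `#000000` → engrave (S204, F3375). Machine vertices: (127.881,131.517) → (122.663,144.116) → (110.064,149.334) → (97.465,144.116) → (92.247,131.517) → (97.465,118.918) → (110.064,113.700) → (122.663,118.918) → (127.881,131.517). Closed: final G1 returns to the first vertex.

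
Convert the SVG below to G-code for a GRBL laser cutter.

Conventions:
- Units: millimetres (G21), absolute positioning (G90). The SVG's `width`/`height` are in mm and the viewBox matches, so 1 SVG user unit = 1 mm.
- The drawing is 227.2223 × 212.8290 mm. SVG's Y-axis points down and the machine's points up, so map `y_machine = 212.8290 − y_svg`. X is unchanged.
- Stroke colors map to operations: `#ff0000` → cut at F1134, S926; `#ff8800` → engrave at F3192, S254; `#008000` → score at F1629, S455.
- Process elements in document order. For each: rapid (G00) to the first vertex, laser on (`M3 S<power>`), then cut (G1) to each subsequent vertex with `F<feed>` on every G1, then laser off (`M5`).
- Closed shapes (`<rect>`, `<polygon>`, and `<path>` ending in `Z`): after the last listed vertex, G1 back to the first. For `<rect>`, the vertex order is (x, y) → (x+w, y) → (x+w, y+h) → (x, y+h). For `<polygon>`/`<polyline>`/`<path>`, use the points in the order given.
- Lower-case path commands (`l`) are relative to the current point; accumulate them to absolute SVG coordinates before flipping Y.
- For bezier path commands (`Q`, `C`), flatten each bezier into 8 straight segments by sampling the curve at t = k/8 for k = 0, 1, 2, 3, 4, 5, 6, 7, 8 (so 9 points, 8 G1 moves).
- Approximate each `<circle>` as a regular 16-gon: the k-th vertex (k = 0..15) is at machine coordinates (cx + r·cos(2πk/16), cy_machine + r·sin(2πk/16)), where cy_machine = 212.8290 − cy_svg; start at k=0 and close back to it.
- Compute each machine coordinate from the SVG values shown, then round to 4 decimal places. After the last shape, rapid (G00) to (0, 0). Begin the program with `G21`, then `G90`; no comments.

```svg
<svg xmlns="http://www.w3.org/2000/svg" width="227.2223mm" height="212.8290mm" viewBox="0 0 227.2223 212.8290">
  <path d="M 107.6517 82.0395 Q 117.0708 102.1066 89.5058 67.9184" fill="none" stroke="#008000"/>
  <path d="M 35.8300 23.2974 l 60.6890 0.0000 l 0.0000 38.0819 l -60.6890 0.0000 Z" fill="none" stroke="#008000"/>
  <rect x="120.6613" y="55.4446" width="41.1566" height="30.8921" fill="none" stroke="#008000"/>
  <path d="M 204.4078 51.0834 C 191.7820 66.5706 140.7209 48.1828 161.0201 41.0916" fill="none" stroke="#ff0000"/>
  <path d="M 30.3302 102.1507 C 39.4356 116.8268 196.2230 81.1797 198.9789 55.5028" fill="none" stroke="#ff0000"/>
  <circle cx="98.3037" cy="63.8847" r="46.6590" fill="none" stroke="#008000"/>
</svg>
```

viewBox `0 0 227.2223 212.8290` with mm width/height → 1 unit = 1 mm. Flip: y_m = 212.8290 − y_svg.

**Shape 1** — `<path>` quadratic bezier, stroke `#008000` → score (S455, F1629). Control points (SVG): P0=(107.6517,82.0395), P1=(117.0708,102.1066), P2=(89.5058,67.9184); sampled at t=k/8. Machine vertices: (107.6517,130.7895) → (109.4286,126.6205) → (110.0497,124.1469) → (109.5151,123.3688) → (107.8248,124.2862) → (104.9787,126.8991) → (100.9768,131.2075) → (95.8192,137.2113) → (89.5058,144.9106). Open path.

**Shape 2** — `<path>` rectangle, stroke `#008000` → score (S455, F1629). Machine vertices: (35.8300,189.5316) → (96.5190,189.5316) → (96.5190,151.4497) → (35.8300,151.4497) → (35.8300,189.5316). Closed: final G1 returns to the first vertex.

**Shape 3** — `<rect>` rectangle, stroke `#008000` → score (S455, F1629). Machine vertices: (120.6613,157.3844) → (161.8179,157.3844) → (161.8179,126.4923) → (120.6613,126.4923) → (120.6613,157.3844). Closed: final G1 returns to the first vertex.

**Shape 4** — `<path>` cubic bezier, stroke `#ff0000` → cut (S926, F1134). Control points (SVG): P0=(204.4078,51.0834), P1=(191.7820,66.5706), P2=(140.7209,48.1828), P3=(161.0201,41.0916); sampled at t=k/8. Machine vertices: (204.4078,161.7456) → (198.0859,157.4376) → (189.4474,155.7760) → (179.7789,156.2314) → (170.3671,158.2746) → (162.4986,161.3761) → (157.4602,165.0067) → (156.5385,168.6369) → (161.0201,171.7374). Open path.

**Shape 5** — `<path>` cubic bezier, stroke `#ff0000` → cut (S926, F1134). Control points (SVG): P0=(30.3302,102.1507), P1=(39.4356,116.8268), P2=(196.2230,81.1797), P3=(198.9789,55.5028); sampled at t=k/8. Machine vertices: (30.3302,110.6783) → (40.0780,107.4159) → (60.1354,108.1647) → (86.9664,112.2183) → (117.0356,118.8699) → (146.8071,127.4130) → (172.7453,137.1412) → (191.3145,147.3478) → (198.9789,157.3262). Open path.

**Shape 6** — `<circle>` circle, stroke `#008000` → score (S455, F1629). Machine vertices: (144.9627,148.9443) → (141.4110,166.7999) → (131.2966,181.9372) → (116.1593,192.0516) → (98.3037,195.6033) → (80.4481,192.0516) → (65.3108,181.9372) → (55.1964,166.7999) → (51.6447,148.9443) → (55.1964,131.0887) → (65.3108,115.9514) → (80.4481,105.8370) → (98.3037,102.2853) → (116.1593,105.8370) → (131.2966,115.9514) → (141.4110,131.0887) → (144.9627,148.9443). Closed: final G1 returns to the first vertex.

G21
G90
G00 X107.6517 Y130.7895
M3 S455
G1 X109.4286 Y126.6205 F1629
G1 X110.0497 Y124.1469 F1629
G1 X109.5151 Y123.3688 F1629
G1 X107.8248 Y124.2862 F1629
G1 X104.9787 Y126.8991 F1629
G1 X100.9768 Y131.2075 F1629
G1 X95.8192 Y137.2113 F1629
G1 X89.5058 Y144.9106 F1629
M5
G00 X35.8300 Y189.5316
M3 S455
G1 X96.5190 Y189.5316 F1629
G1 X96.5190 Y151.4497 F1629
G1 X35.8300 Y151.4497 F1629
G1 X35.8300 Y189.5316 F1629
M5
G00 X120.6613 Y157.3844
M3 S455
G1 X161.8179 Y157.3844 F1629
G1 X161.8179 Y126.4923 F1629
G1 X120.6613 Y126.4923 F1629
G1 X120.6613 Y157.3844 F1629
M5
G00 X204.4078 Y161.7456
M3 S926
G1 X198.0859 Y157.4376 F1134
G1 X189.4474 Y155.7760 F1134
G1 X179.7789 Y156.2314 F1134
G1 X170.3671 Y158.2746 F1134
G1 X162.4986 Y161.3761 F1134
G1 X157.4602 Y165.0067 F1134
G1 X156.5385 Y168.6369 F1134
G1 X161.0201 Y171.7374 F1134
M5
G00 X30.3302 Y110.6783
M3 S926
G1 X40.0780 Y107.4159 F1134
G1 X60.1354 Y108.1647 F1134
G1 X86.9664 Y112.2183 F1134
G1 X117.0356 Y118.8699 F1134
G1 X146.8071 Y127.4130 F1134
G1 X172.7453 Y137.1412 F1134
G1 X191.3145 Y147.3478 F1134
G1 X198.9789 Y157.3262 F1134
M5
G00 X144.9627 Y148.9443
M3 S455
G1 X141.4110 Y166.7999 F1629
G1 X131.2966 Y181.9372 F1629
G1 X116.1593 Y192.0516 F1629
G1 X98.3037 Y195.6033 F1629
G1 X80.4481 Y192.0516 F1629
G1 X65.3108 Y181.9372 F1629
G1 X55.1964 Y166.7999 F1629
G1 X51.6447 Y148.9443 F1629
G1 X55.1964 Y131.0887 F1629
G1 X65.3108 Y115.9514 F1629
G1 X80.4481 Y105.8370 F1629
G1 X98.3037 Y102.2853 F1629
G1 X116.1593 Y105.8370 F1629
G1 X131.2966 Y115.9514 F1629
G1 X141.4110 Y131.0887 F1629
G1 X144.9627 Y148.9443 F1629
M5
G00 X0.0000 Y0.0000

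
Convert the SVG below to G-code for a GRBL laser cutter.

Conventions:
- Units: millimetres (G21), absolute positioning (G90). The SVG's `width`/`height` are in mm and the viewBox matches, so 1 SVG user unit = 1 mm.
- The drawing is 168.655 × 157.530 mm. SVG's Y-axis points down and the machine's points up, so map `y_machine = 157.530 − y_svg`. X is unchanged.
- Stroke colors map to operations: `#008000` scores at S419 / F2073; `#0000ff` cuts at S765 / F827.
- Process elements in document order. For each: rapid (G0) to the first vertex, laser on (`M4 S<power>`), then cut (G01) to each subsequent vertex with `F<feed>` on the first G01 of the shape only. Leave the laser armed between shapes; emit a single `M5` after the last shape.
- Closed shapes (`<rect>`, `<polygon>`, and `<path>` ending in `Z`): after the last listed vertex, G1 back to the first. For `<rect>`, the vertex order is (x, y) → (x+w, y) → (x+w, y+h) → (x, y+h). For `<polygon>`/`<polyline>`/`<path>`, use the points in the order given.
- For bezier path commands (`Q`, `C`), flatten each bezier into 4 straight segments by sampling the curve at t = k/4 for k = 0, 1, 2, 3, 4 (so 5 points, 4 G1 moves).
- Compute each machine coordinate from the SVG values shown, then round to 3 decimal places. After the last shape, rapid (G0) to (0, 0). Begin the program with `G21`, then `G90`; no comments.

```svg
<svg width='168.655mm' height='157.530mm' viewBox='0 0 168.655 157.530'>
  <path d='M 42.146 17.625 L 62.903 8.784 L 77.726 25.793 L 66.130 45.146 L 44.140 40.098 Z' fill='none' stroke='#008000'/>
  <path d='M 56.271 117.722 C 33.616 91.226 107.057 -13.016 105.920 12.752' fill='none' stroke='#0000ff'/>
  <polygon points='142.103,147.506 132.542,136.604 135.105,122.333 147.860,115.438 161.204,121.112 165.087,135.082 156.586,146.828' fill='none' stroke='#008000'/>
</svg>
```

viewBox `0 0 168.655 157.530` with mm width/height → 1 unit = 1 mm. Flip: y_m = 157.530 − y_svg.

**Shape 1** — `<path>` regular polygon, stroke `#008000` → score (S419, F2073). Machine vertices: (42.146,139.905) → (62.903,148.746) → (77.726,131.737) → (66.130,112.384) → (44.140,117.432) → (42.146,139.905). Closed: final G1 returns to the first vertex.

**Shape 2** — `<path>` cubic bezier, stroke `#0000ff` → cut (S765, F827). Control points (SVG): P0=(56.271,117.722), P1=(33.616,91.226), P2=(107.057,-13.016), P3=(105.920,12.752); sampled at t=k/4. Machine vertices: (56.271,39.808) → (54.631,71.011) → (73.026,111.892) → (95.456,142.973) → (105.920,144.778). Open path.

**Shape 3** — `<polygon>` regular polygon, stroke `#008000` → score (S419, F2073). Machine vertices: (142.103,10.024) → (132.542,20.926) → (135.105,35.197) → (147.860,42.092) → (161.204,36.418) → (165.087,22.448) → (156.586,10.702) → (142.103,10.024). Closed: final G1 returns to the first vertex.

G21
G90
G0 X42.146 Y139.905
M4 S419
G01 X62.903 Y148.746 F2073
G01 X77.726 Y131.737
G01 X66.130 Y112.384
G01 X44.140 Y117.432
G01 X42.146 Y139.905
G0 X56.271 Y39.808
M4 S765
G01 X54.631 Y71.011 F827
G01 X73.026 Y111.892
G01 X95.456 Y142.973
G01 X105.920 Y144.778
G0 X142.103 Y10.024
M4 S419
G01 X132.542 Y20.926 F2073
G01 X135.105 Y35.197
G01 X147.860 Y42.092
G01 X161.204 Y36.418
G01 X165.087 Y22.448
G01 X156.586 Y10.702
G01 X142.103 Y10.024
M5
G0 X0.000 Y0.000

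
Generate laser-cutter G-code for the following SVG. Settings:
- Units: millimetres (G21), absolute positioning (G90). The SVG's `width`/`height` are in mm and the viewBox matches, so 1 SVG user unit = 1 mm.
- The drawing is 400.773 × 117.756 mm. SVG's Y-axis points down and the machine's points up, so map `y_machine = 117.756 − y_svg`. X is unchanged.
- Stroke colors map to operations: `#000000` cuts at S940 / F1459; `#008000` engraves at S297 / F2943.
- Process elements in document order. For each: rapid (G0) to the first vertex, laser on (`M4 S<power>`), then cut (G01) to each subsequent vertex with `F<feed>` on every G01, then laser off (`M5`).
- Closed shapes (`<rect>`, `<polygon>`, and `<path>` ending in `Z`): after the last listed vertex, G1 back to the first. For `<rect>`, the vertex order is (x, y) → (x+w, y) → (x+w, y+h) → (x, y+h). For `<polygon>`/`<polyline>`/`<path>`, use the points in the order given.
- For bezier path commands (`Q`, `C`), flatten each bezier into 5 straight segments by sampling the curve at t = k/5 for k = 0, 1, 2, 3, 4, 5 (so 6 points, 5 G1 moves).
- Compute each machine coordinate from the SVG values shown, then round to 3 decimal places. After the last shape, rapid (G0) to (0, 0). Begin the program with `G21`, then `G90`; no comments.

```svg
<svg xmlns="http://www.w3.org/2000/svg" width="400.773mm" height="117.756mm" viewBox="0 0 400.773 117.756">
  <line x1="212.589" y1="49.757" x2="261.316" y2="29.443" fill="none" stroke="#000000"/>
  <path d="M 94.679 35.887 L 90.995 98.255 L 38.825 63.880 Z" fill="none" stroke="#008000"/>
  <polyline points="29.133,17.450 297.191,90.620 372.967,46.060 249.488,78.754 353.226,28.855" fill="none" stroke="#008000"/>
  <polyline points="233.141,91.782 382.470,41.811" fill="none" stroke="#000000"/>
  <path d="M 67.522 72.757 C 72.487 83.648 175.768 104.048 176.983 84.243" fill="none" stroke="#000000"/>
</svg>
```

G21
G90
G0 X212.589 Y67.999
M4 S940
G01 X261.316 Y88.313 F1459
M5
G0 X94.679 Y81.869
M4 S297
G01 X90.995 Y19.501 F2943
G01 X38.825 Y53.876 F2943
G01 X94.679 Y81.869 F2943
M5
G0 X29.133 Y100.306
M4 S297
G01 X297.191 Y27.136 F2943
G01 X372.967 Y71.696 F2943
G01 X249.488 Y39.002 F2943
G01 X353.226 Y88.901 F2943
M5
G0 X233.141 Y25.974
M4 S940
G01 X382.470 Y75.945 F1459
M5
G0 X67.522 Y44.999
M4 S940
G01 X80.696 Y37.721 F1459
G01 X107.847 Y30.547 F1459
G01 X139.358 Y25.864 F1459
G01 X165.609 Y26.057 F1459
G01 X176.983 Y33.513 F1459
M5
G0 X0.000 Y0.000

1 u = 1 mm; y_m = 117.756 − y.

[1] `<line>` line segment, #000000→cut S940 F1459: (212.589,67.999) → (261.316,88.313)

[2] `<path>` regular polygon, #008000→engrave S297 F2943: (94.679,81.869) → (90.995,19.501) → (38.825,53.876) → (94.679,81.869) (closed)

[3] `<polyline>` open polyline, #008000→engrave S297 F2943: (29.133,100.306) → (297.191,27.136) → (372.967,71.696) → (249.488,39.002) → (353.226,88.901)

[4] `<polyline>` line segment, #000000→cut S940 F1459: (233.141,25.974) → (382.470,75.945)

[5] `<path>` cubic bezier, #000000→cut S940 F1459: (67.522,44.999) → (80.696,37.721) → (107.847,30.547) → (139.358,25.864) → (165.609,26.057) → (176.983,33.513)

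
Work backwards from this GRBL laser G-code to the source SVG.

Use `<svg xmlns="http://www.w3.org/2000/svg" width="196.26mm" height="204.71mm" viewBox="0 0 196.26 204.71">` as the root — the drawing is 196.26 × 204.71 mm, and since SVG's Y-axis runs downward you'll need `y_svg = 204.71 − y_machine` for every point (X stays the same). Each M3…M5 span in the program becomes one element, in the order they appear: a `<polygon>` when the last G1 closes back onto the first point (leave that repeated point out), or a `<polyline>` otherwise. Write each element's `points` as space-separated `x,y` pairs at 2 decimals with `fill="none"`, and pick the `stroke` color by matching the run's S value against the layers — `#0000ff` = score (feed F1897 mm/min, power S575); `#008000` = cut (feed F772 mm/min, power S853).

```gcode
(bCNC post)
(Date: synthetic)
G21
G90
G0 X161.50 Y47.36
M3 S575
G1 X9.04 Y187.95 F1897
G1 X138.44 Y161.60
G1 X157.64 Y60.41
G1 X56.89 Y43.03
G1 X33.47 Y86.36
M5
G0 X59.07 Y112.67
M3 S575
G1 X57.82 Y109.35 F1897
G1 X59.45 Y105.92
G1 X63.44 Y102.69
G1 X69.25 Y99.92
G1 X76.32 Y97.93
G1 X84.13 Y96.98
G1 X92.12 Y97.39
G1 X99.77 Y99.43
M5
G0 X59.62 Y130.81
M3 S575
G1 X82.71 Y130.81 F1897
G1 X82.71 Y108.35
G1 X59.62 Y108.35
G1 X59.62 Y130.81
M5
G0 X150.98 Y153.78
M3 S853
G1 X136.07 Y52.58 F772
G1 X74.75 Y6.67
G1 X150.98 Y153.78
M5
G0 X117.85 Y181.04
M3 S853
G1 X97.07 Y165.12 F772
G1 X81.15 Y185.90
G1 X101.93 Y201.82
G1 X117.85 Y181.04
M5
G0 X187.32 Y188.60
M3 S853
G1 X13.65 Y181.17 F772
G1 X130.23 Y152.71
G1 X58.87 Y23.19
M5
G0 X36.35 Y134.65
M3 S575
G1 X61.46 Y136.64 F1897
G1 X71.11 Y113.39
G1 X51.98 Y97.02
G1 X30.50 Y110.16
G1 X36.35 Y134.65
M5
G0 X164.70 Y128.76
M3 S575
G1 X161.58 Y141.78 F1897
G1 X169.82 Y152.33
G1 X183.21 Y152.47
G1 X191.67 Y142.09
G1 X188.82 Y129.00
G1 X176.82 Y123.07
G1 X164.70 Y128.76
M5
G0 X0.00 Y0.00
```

<svg xmlns="http://www.w3.org/2000/svg" width="196.26mm" height="204.71mm" viewBox="0 0 196.26 204.71">
  <polyline points="161.50,157.35 9.04,16.76 138.44,43.11 157.64,144.30 56.89,161.68 33.47,118.35" fill="none" stroke="#0000ff"/>
  <polyline points="59.07,92.04 57.82,95.36 59.45,98.79 63.44,102.02 69.25,104.79 76.32,106.78 84.13,107.73 92.12,107.32 99.77,105.28" fill="none" stroke="#0000ff"/>
  <polygon points="59.62,73.90 82.71,73.90 82.71,96.36 59.62,96.36" fill="none" stroke="#0000ff"/>
  <polygon points="150.98,50.93 136.07,152.13 74.75,198.04" fill="none" stroke="#008000"/>
  <polygon points="117.85,23.67 97.07,39.59 81.15,18.81 101.93,2.89" fill="none" stroke="#008000"/>
  <polyline points="187.32,16.11 13.65,23.54 130.23,52.00 58.87,181.52" fill="none" stroke="#008000"/>
  <polygon points="36.35,70.06 61.46,68.07 71.11,91.32 51.98,107.69 30.50,94.55" fill="none" stroke="#0000ff"/>
  <polygon points="164.70,75.95 161.58,62.93 169.82,52.38 183.21,52.24 191.67,62.62 188.82,75.71 176.82,81.64" fill="none" stroke="#0000ff"/>
</svg>

Each laser-on run becomes one SVG element. Flip Y back into SVG space with y_svg = 204.71 − y_machine.

Run 1: power S575 maps to stroke `#0000ff` (score). The run is open, so emit a `<polyline>` with points (Y-flipped): 161.50,157.35 9.04,16.76 138.44,43.11 157.64,144.30 56.89,161.68 33.47,118.35.

Run 2: power S575 maps to stroke `#0000ff` (score). The run is open, so emit a `<polyline>` with points (Y-flipped): 59.07,92.04 57.82,95.36 59.45,98.79 63.44,102.02 69.25,104.79 76.32,106.78 84.13,107.73 92.12,107.32 99.77,105.28.

Run 3: power S575 maps to stroke `#0000ff` (score). The run returns to its start, so emit a `<polygon>` with points (Y-flipped): 59.62,73.90 82.71,73.90 82.71,96.36 59.62,96.36.

Run 4: S853 ⇒ cut layer `#008000`. The run returns to its start, so emit a `<polygon>` with points (Y-flipped): 150.98,50.93 136.07,152.13 74.75,198.04.

Run 5: power S853 maps to stroke `#008000` (cut). The run returns to its start, so emit a `<polygon>` with points (Y-flipped): 117.85,23.67 97.07,39.59 81.15,18.81 101.93,2.89.

Run 6: the run's S853 means `#008000` (cut). The run is open, so emit a `<polyline>` with points (Y-flipped): 187.32,16.11 13.65,23.54 130.23,52.00 58.87,181.52.

Run 7: S575 ⇒ score layer `#0000ff`. The run returns to its start, so emit a `<polygon>` with points (Y-flipped): 36.35,70.06 61.46,68.07 71.11,91.32 51.98,107.69 30.50,94.55.

Run 8: S575 ⇒ score layer `#0000ff`. The run returns to its start, so emit a `<polygon>` with points (Y-flipped): 164.70,75.95 161.58,62.93 169.82,52.38 183.21,52.24 191.67,62.62 188.82,75.71 176.82,81.64.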